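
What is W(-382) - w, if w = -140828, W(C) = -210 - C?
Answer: 141000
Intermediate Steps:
W(-382) - w = (-210 - 1*(-382)) - 1*(-140828) = (-210 + 382) + 140828 = 172 + 140828 = 141000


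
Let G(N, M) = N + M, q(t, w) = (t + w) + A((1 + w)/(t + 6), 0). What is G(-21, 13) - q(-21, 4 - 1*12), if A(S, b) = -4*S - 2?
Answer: 373/15 ≈ 24.867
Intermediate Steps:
A(S, b) = -2 - 4*S
q(t, w) = -2 + t + w - 4*(1 + w)/(6 + t) (q(t, w) = (t + w) + (-2 - 4*(1 + w)/(t + 6)) = (t + w) + (-2 - 4*(1 + w)/(6 + t)) = -2 + t + w - 4*(1 + w)/(6 + t))
G(N, M) = M + N
G(-21, 13) - q(-21, 4 - 1*12) = (13 - 21) - (-4 - 4*(4 - 1*12) + (6 - 21)*(-2 - 21 + (4 - 1*12)))/(6 - 21) = -8 - (-4 - 4*(4 - 12) - 15*(-2 - 21 + (4 - 12)))/(-15) = -8 - (-1)*(-4 - 4*(-8) - 15*(-2 - 21 - 8))/15 = -8 - (-1)*(-4 + 32 - 15*(-31))/15 = -8 - (-1)*(-4 + 32 + 465)/15 = -8 - (-1)*493/15 = -8 - 1*(-493/15) = -8 + 493/15 = 373/15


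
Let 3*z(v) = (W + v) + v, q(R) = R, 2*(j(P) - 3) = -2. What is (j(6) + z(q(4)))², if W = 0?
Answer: 196/9 ≈ 21.778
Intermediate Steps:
j(P) = 2 (j(P) = 3 + (½)*(-2) = 3 - 1 = 2)
z(v) = 2*v/3 (z(v) = ((0 + v) + v)/3 = (v + v)/3 = (2*v)/3 = 2*v/3)
(j(6) + z(q(4)))² = (2 + (⅔)*4)² = (2 + 8/3)² = (14/3)² = 196/9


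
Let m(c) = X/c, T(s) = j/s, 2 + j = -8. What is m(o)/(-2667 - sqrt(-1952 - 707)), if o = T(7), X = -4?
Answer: -18669/17788870 + 7*I*sqrt(2659)/17788870 ≈ -0.0010495 + 2.0291e-5*I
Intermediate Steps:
j = -10 (j = -2 - 8 = -10)
T(s) = -10/s
o = -10/7 ≈ -1.4286
m(c) = -4/c
m(o)/(-2667 - sqrt(-1952 - 707)) = (-4/(-10/7))/(-2667 - sqrt(-1952 - 707)) = (-4*(-7/10))/(-2667 - sqrt(-2659)) = 14/(5*(-2667 - I*sqrt(2659)))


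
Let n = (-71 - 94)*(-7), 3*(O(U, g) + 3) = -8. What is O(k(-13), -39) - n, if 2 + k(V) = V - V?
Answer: -3482/3 ≈ -1160.7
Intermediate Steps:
k(V) = -2 (k(V) = -2 + (V - V) = -2 + 0 = -2)
O(U, g) = -17/3 (O(U, g) = -3 + (⅓)*(-8) = -3 - 8/3 = -17/3)
n = 1155 (n = -165*(-7) = 1155)
O(k(-13), -39) - n = -17/3 - 1*1155 = -17/3 - 1155 = -3482/3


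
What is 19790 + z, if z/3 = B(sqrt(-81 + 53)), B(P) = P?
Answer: 19790 + 6*I*sqrt(7) ≈ 19790.0 + 15.875*I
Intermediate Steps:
z = 6*I*sqrt(7) (z = 3*sqrt(-81 + 53) = 3*sqrt(-28) = 3*(2*I*sqrt(7)) = 6*I*sqrt(7) ≈ 15.875*I)
19790 + z = 19790 + 6*I*sqrt(7)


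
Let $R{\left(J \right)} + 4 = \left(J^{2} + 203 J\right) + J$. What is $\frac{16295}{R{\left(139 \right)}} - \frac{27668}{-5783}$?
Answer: $\frac{1413250549}{275692959} \approx 5.1262$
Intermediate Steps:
$R{\left(J \right)} = -4 + J^{2} + 204 J$ ($R{\left(J \right)} = -4 + \left(\left(J^{2} + 203 J\right) + J\right) = -4 + \left(J^{2} + 204 J\right) = -4 + J^{2} + 204 J$)
$\frac{16295}{R{\left(139 \right)}} - \frac{27668}{-5783} = \frac{16295}{-4 + 139^{2} + 204 \cdot 139} - \frac{27668}{-5783} = \frac{16295}{-4 + 19321 + 28356} - - \frac{27668}{5783} = \frac{16295}{47673} + \frac{27668}{5783} = \frac{1413250549}{275692959}$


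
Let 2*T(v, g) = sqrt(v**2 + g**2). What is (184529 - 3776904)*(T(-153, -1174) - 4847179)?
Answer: 17412884660125 - 3592375*sqrt(1401685)/2 ≈ 1.7411e+13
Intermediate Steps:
T(v, g) = sqrt(g**2 + v**2)/2 (T(v, g) = sqrt(v**2 + g**2)/2 = sqrt(g**2 + v**2)/2)
(184529 - 3776904)*(T(-153, -1174) - 4847179) = (184529 - 3776904)*(sqrt((-1174)**2 + (-153)**2)/2 - 4847179) = -3592375*(sqrt(1378276 + 23409)/2 - 4847179) = -3592375*(sqrt(1401685)/2 - 4847179) = -3592375*(-4847179 + sqrt(1401685)/2) = 17412884660125 - 3592375*sqrt(1401685)/2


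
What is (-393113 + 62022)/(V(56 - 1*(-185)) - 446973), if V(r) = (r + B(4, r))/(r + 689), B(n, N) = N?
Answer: 153957315/207842204 ≈ 0.74074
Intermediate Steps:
V(r) = 2*r/(689 + r) (V(r) = (r + r)/(r + 689) = (2*r)/(689 + r) = 2*r/(689 + r))
(-393113 + 62022)/(V(56 - 1*(-185)) - 446973) = (-393113 + 62022)/(2*(56 - 1*(-185))/(689 + (56 - 1*(-185))) - 446973) = -331091/(2*(56 + 185)/(689 + (56 + 185)) - 446973) = -331091/(2*241/(689 + 241) - 446973) = -331091/(2*241/930 - 446973) = -331091/(2*241*(1/930) - 446973) = -331091/(241/465 - 446973) = -331091/(-207842204/465) = -331091*(-465/207842204) = 153957315/207842204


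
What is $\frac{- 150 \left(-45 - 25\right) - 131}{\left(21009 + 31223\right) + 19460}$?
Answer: $\frac{10369}{71692} \approx 0.14463$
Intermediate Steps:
$\frac{- 150 \left(-45 - 25\right) - 131}{\left(21009 + 31223\right) + 19460} = \frac{- 150 \left(-45 - 25\right) - 131}{52232 + 19460} = \frac{\left(-150\right) \left(-70\right) - 131}{71692} = \left(10500 - 131\right) \frac{1}{71692} = 10369 \cdot \frac{1}{71692} = \frac{10369}{71692}$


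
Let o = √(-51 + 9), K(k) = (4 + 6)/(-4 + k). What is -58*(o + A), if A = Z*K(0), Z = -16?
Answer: -2320 - 58*I*√42 ≈ -2320.0 - 375.88*I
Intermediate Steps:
K(k) = 10/(-4 + k)
o = I*√42 (o = √(-42) = I*√42 ≈ 6.4807*I)
A = 40 (A = -160/(-4 + 0) = -160/(-4) = -160*(-1)/4 = -16*(-5/2) = 40)
-58*(o + A) = -58*(I*√42 + 40) = -58*(40 + I*√42) = -2320 - 58*I*√42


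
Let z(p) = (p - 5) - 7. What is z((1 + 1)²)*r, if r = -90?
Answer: 720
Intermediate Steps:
z(p) = -12 + p (z(p) = (-5 + p) - 7 = -12 + p)
z((1 + 1)²)*r = (-12 + (1 + 1)²)*(-90) = (-12 + 2²)*(-90) = (-12 + 4)*(-90) = -8*(-90) = 720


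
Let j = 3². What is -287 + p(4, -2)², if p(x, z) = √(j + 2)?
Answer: -276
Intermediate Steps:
j = 9
p(x, z) = √11 (p(x, z) = √(9 + 2) = √11)
-287 + p(4, -2)² = -287 + (√11)² = -287 + 11 = -276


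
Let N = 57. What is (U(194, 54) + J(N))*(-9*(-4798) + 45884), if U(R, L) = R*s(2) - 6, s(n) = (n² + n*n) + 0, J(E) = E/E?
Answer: 137785102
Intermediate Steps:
J(E) = 1
s(n) = 2*n² (s(n) = (n² + n²) + 0 = 2*n² + 0 = 2*n²)
U(R, L) = -6 + 8*R (U(R, L) = R*(2*2²) - 6 = R*(2*4) - 6 = R*8 - 6 = 8*R - 6 = -6 + 8*R)
(U(194, 54) + J(N))*(-9*(-4798) + 45884) = ((-6 + 8*194) + 1)*(-9*(-4798) + 45884) = ((-6 + 1552) + 1)*(43182 + 45884) = (1546 + 1)*89066 = 1547*89066 = 137785102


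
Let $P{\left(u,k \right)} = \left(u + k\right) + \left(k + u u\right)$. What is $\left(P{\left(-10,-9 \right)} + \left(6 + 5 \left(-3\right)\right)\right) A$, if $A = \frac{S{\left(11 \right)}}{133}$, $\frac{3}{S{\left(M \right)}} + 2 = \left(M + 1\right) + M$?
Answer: $\frac{9}{133} \approx 0.067669$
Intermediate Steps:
$S{\left(M \right)} = \frac{3}{-1 + 2 M}$ ($S{\left(M \right)} = \frac{3}{-2 + \left(\left(M + 1\right) + M\right)} = \frac{3}{-2 + \left(\left(1 + M\right) + M\right)} = \frac{3}{-2 + \left(1 + 2 M\right)} = \frac{3}{-1 + 2 M}$)
$A = \frac{1}{931}$ ($A = \frac{3 \frac{1}{-1 + 2 \cdot 11}}{133} = \frac{3}{-1 + 22} \cdot \frac{1}{133} = \frac{3}{21} \cdot \frac{1}{133} = 3 \cdot \frac{1}{21} \cdot \frac{1}{133} = \frac{1}{7} \cdot \frac{1}{133} = \frac{1}{931} \approx 0.0010741$)
$P{\left(u,k \right)} = u + u^{2} + 2 k$ ($P{\left(u,k \right)} = \left(k + u\right) + \left(k + u^{2}\right) = u + u^{2} + 2 k$)
$\left(P{\left(-10,-9 \right)} + \left(6 + 5 \left(-3\right)\right)\right) A = \left(\left(-10 + \left(-10\right)^{2} + 2 \left(-9\right)\right) + \left(6 + 5 \left(-3\right)\right)\right) \frac{1}{931} = \left(\left(-10 + 100 - 18\right) + \left(6 - 15\right)\right) \frac{1}{931} = \left(72 - 9\right) \frac{1}{931} = 63 \cdot \frac{1}{931} = \frac{9}{133}$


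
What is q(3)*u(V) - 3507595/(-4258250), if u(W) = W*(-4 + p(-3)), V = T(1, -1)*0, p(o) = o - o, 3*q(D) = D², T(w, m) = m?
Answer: 701519/851650 ≈ 0.82372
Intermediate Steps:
q(D) = D²/3
p(o) = 0
V = 0 (V = -1*0 = 0)
u(W) = -4*W (u(W) = W*(-4 + 0) = W*(-4) = -4*W)
q(3)*u(V) - 3507595/(-4258250) = ((⅓)*3²)*(-4*0) - 3507595/(-4258250) = ((⅓)*9)*0 - 3507595*(-1/4258250) = 3*0 + 701519/851650 = 0 + 701519/851650 = 701519/851650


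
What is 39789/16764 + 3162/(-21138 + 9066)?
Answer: 2967535/1405382 ≈ 2.1115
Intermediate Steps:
39789/16764 + 3162/(-21138 + 9066) = 39789*(1/16764) + 3162/(-12072) = 13263/5588 + 3162*(-1/12072) = 13263/5588 - 527/2012 = 2967535/1405382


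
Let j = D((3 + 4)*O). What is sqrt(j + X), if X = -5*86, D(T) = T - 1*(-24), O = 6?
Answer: 2*I*sqrt(91) ≈ 19.079*I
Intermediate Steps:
D(T) = 24 + T (D(T) = T + 24 = 24 + T)
j = 66 (j = 24 + (3 + 4)*6 = 24 + 7*6 = 24 + 42 = 66)
X = -430
sqrt(j + X) = sqrt(66 - 430) = sqrt(-364) = 2*I*sqrt(91)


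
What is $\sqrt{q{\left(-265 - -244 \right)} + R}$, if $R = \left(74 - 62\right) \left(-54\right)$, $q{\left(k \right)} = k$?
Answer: $i \sqrt{669} \approx 25.865 i$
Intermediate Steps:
$R = -648$ ($R = 12 \left(-54\right) = -648$)
$\sqrt{q{\left(-265 - -244 \right)} + R} = \sqrt{\left(-265 - -244\right) - 648} = \sqrt{\left(-265 + 244\right) - 648} = \sqrt{-21 - 648} = \sqrt{-669} = i \sqrt{669}$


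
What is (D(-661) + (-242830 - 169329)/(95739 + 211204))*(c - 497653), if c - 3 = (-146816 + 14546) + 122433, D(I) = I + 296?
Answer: 57065062852398/306943 ≈ 1.8591e+8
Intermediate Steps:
D(I) = 296 + I
c = -9834 (c = 3 + ((-146816 + 14546) + 122433) = 3 + (-132270 + 122433) = 3 - 9837 = -9834)
(D(-661) + (-242830 - 169329)/(95739 + 211204))*(c - 497653) = ((296 - 661) + (-242830 - 169329)/(95739 + 211204))*(-9834 - 497653) = (-365 - 412159/306943)*(-507487) = -112446354/306943*(-507487) = 57065062852398/306943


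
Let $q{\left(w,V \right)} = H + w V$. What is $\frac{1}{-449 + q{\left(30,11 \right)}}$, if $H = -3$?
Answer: $- \frac{1}{122} \approx -0.0081967$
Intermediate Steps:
$q{\left(w,V \right)} = -3 + V w$ ($q{\left(w,V \right)} = -3 + w V = -3 + V w$)
$\frac{1}{-449 + q{\left(30,11 \right)}} = \frac{1}{-449 + \left(-3 + 11 \cdot 30\right)} = \frac{1}{-449 + \left(-3 + 330\right)} = \frac{1}{-449 + 327} = \frac{1}{-122} = - \frac{1}{122}$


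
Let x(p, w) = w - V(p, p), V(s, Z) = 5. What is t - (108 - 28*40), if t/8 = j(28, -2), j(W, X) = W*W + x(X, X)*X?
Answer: 7396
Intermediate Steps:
x(p, w) = -5 + w (x(p, w) = w - 1*5 = w - 5 = -5 + w)
j(W, X) = W² + X*(-5 + X) (j(W, X) = W*W + (-5 + X)*X = W² + X*(-5 + X))
t = 6384 (t = 8*(28² - 2*(-5 - 2)) = 8*(784 - 2*(-7)) = 8*(784 + 14) = 8*798 = 6384)
t - (108 - 28*40) = 6384 - (108 - 28*40) = 6384 - (108 - 1120) = 6384 - 1*(-1012) = 6384 + 1012 = 7396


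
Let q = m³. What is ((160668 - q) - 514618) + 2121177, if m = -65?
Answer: 2041852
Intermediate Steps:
q = -274625 (q = (-65)³ = -274625)
((160668 - q) - 514618) + 2121177 = ((160668 - 1*(-274625)) - 514618) + 2121177 = ((160668 + 274625) - 514618) + 2121177 = (435293 - 514618) + 2121177 = -79325 + 2121177 = 2041852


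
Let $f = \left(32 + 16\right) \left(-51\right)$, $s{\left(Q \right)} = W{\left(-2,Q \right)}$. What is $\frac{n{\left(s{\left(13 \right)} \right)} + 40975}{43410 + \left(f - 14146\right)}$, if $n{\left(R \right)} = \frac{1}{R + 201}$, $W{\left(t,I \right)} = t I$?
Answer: $\frac{3585313}{2346400} \approx 1.528$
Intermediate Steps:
$W{\left(t,I \right)} = I t$
$s{\left(Q \right)} = - 2 Q$ ($s{\left(Q \right)} = Q \left(-2\right) = - 2 Q$)
$f = -2448$ ($f = 48 \left(-51\right) = -2448$)
$n{\left(R \right)} = \frac{1}{201 + R}$
$\frac{n{\left(s{\left(13 \right)} \right)} + 40975}{43410 + \left(f - 14146\right)} = \frac{\frac{1}{201 - 26} + 40975}{43410 - 16594} = \frac{\frac{1}{175} + 40975}{43410 - 16594} = \frac{\frac{1}{175} + 40975}{26816} = \frac{7170626}{175} \cdot \frac{1}{26816} = \frac{3585313}{2346400}$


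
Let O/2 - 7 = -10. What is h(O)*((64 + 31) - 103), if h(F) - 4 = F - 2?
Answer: 32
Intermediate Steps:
O = -6 (O = 14 + 2*(-10) = 14 - 20 = -6)
h(F) = 2 + F (h(F) = 4 + (F - 2) = 4 + (-2 + F) = 2 + F)
h(O)*((64 + 31) - 103) = (2 - 6)*((64 + 31) - 103) = -4*(95 - 103) = -4*(-8) = 32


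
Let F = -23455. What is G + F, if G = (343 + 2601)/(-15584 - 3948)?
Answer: -114531501/4883 ≈ -23455.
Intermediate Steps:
G = -736/4883 (G = 2944/(-19532) = 2944*(-1/19532) = -736/4883 ≈ -0.15073)
G + F = -736/4883 - 23455 = -114531501/4883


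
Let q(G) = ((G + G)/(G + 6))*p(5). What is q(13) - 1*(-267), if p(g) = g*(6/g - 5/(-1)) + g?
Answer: 6009/19 ≈ 316.26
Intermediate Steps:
p(g) = g + g*(5 + 6/g) (p(g) = g*(6/g - 5*(-1)) + g = g*(6/g + 5) + g = g*(5 + 6/g) + g = g + g*(5 + 6/g))
q(G) = 72*G/(6 + G) (q(G) = ((G + G)/(G + 6))*(6 + 6*5) = ((2*G)/(6 + G))*(6 + 30) = (2*G/(6 + G))*36 = 72*G/(6 + G))
q(13) - 1*(-267) = 72*13/(6 + 13) - 1*(-267) = 72*13/19 + 267 = 72*13*(1/19) + 267 = 936/19 + 267 = 6009/19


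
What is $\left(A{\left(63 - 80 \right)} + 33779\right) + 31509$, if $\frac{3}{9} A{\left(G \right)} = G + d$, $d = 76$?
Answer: $65465$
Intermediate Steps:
$A{\left(G \right)} = 228 + 3 G$ ($A{\left(G \right)} = 3 \left(G + 76\right) = 3 \left(76 + G\right) = 228 + 3 G$)
$\left(A{\left(63 - 80 \right)} + 33779\right) + 31509 = \left(\left(228 + 3 \left(63 - 80\right)\right) + 33779\right) + 31509 = \left(\left(228 + 3 \left(-17\right)\right) + 33779\right) + 31509 = \left(\left(228 - 51\right) + 33779\right) + 31509 = \left(177 + 33779\right) + 31509 = 33956 + 31509 = 65465$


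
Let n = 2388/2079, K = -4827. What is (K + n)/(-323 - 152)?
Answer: 668863/65835 ≈ 10.160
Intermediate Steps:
n = 796/693 (n = 2388*(1/2079) = 796/693 ≈ 1.1486)
(K + n)/(-323 - 152) = (-4827 + 796/693)/(-323 - 152) = -3344315/693/(-475) = -3344315/693*(-1/475) = 668863/65835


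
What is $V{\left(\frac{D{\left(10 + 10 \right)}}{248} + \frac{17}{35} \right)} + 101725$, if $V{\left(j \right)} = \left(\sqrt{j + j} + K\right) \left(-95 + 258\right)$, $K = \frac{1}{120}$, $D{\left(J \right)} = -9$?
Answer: $\frac{12207163}{120} + \frac{163 \sqrt{4232585}}{2170} \approx 1.0188 \cdot 10^{5}$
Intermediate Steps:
$K = \frac{1}{120} \approx 0.0083333$
$V{\left(j \right)} = \frac{163}{120} + 163 \sqrt{2} \sqrt{j}$ ($V{\left(j \right)} = \left(\sqrt{j + j} + \frac{1}{120}\right) \left(-95 + 258\right) = \left(\sqrt{2 j} + \frac{1}{120}\right) 163 = \left(\sqrt{2} \sqrt{j} + \frac{1}{120}\right) 163 = \left(\frac{1}{120} + \sqrt{2} \sqrt{j}\right) 163 = \frac{163}{120} + 163 \sqrt{2} \sqrt{j}$)
$V{\left(\frac{D{\left(10 + 10 \right)}}{248} + \frac{17}{35} \right)} + 101725 = \left(\frac{163}{120} + 163 \sqrt{2} \sqrt{- \frac{9}{248} + \frac{17}{35}}\right) + 101725 = \left(\frac{163}{120} + 163 \sqrt{2} \sqrt{\frac{3901}{8680}}\right) + 101725 = \left(\frac{163}{120} + 163 \sqrt{2} \frac{\sqrt{8465170}}{4340}\right) + 101725 = \left(\frac{163}{120} + \frac{163 \sqrt{4232585}}{2170}\right) + 101725 = \frac{12207163}{120} + \frac{163 \sqrt{4232585}}{2170}$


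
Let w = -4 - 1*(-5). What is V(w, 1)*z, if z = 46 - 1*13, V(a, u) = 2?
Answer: 66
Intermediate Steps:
w = 1 (w = -4 + 5 = 1)
z = 33 (z = 46 - 13 = 33)
V(w, 1)*z = 2*33 = 66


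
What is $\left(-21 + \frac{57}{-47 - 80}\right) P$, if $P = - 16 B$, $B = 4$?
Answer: $\frac{174336}{127} \approx 1372.7$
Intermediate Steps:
$P = -64$ ($P = \left(-16\right) 4 = -64$)
$\left(-21 + \frac{57}{-47 - 80}\right) P = \left(-21 + \frac{57}{-47 - 80}\right) \left(-64\right) = \left(-21 + \frac{57}{-127}\right) \left(-64\right) = \left(-21 + 57 \left(- \frac{1}{127}\right)\right) \left(-64\right) = \left(-21 - \frac{57}{127}\right) \left(-64\right) = \left(- \frac{2724}{127}\right) \left(-64\right) = \frac{174336}{127}$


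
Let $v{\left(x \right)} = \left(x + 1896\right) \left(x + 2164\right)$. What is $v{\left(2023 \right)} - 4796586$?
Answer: $11612267$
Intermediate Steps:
$v{\left(x \right)} = \left(1896 + x\right) \left(2164 + x\right)$
$v{\left(2023 \right)} - 4796586 = \left(4102944 + 2023^{2} + 4060 \cdot 2023\right) - 4796586 = \left(4102944 + 4092529 + 8213380\right) - 4796586 = 16408853 - 4796586 = 11612267$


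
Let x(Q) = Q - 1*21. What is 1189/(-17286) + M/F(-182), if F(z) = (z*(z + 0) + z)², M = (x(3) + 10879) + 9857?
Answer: -161239422056/2344792667763 ≈ -0.068765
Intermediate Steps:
x(Q) = -21 + Q (x(Q) = Q - 21 = -21 + Q)
M = 20718 (M = ((-21 + 3) + 10879) + 9857 = (-18 + 10879) + 9857 = 10861 + 9857 = 20718)
F(z) = (z + z²)² (F(z) = (z*z + z)² = (z² + z)² = (z + z²)²)
1189/(-17286) + M/F(-182) = 1189/(-17286) + 20718/(((-182)²*(1 - 182)²)) = 1189*(-1/17286) + 20718/((33124*(-181)²)) = -1189/17286 + 20718/((33124*32761)) = -1189/17286 + 20718/1085175364 = -1189/17286 + 20718*(1/1085175364) = -1189/17286 + 10359/542587682 = -161239422056/2344792667763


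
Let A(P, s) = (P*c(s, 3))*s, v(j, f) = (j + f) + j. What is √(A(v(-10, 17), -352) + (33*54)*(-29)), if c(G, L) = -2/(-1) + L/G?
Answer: 5*I*√1983 ≈ 222.65*I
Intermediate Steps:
c(G, L) = 2 + L/G (c(G, L) = -2*(-1) + L/G = 2 + L/G)
v(j, f) = f + 2*j (v(j, f) = (f + j) + j = f + 2*j)
A(P, s) = P*s*(2 + 3/s) (A(P, s) = (P*(2 + 3/s))*s = P*s*(2 + 3/s))
√(A(v(-10, 17), -352) + (33*54)*(-29)) = √((17 + 2*(-10))*(3 + 2*(-352)) + (33*54)*(-29)) = √((17 - 20)*(3 - 704) + 1782*(-29)) = √(-3*(-701) - 51678) = √(2103 - 51678) = √(-49575) = 5*I*√1983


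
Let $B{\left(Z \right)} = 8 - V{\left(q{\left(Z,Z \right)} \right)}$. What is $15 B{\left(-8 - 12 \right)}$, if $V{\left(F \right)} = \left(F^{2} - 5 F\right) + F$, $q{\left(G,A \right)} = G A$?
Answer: $-2375880$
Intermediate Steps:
$q{\left(G,A \right)} = A G$
$V{\left(F \right)} = F^{2} - 4 F$
$B{\left(Z \right)} = 8 - Z^{2} \left(-4 + Z^{2}\right)$ ($B{\left(Z \right)} = 8 - Z Z \left(-4 + Z Z\right) = 8 - Z^{2} \left(-4 + Z^{2}\right)$)
$15 B{\left(-8 - 12 \right)} = 15 \left(8 + \left(-8 - 12\right)^{2} \left(4 - \left(-8 - 12\right)^{2}\right)\right) = 15 \left(8 + \left(-20\right)^{2} \left(4 - \left(-20\right)^{2}\right)\right) = 15 \left(8 + 400 \left(4 - 400\right)\right) = 15 \left(8 + 400 \left(-396\right)\right) = 15 \left(8 - 158400\right) = 15 \left(-158392\right) = -2375880$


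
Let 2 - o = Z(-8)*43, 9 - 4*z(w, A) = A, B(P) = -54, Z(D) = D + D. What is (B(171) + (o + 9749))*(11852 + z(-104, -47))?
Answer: 123228410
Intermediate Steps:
Z(D) = 2*D
z(w, A) = 9/4 - A/4
o = 690 (o = 2 - 2*(-8)*43 = 2 - (-16)*43 = 2 - 1*(-688) = 2 + 688 = 690)
(B(171) + (o + 9749))*(11852 + z(-104, -47)) = (-54 + (690 + 9749))*(11852 + (9/4 - 1/4*(-47))) = (-54 + 10439)*(11852 + (9/4 + 47/4)) = 10385*(11852 + 14) = 10385*11866 = 123228410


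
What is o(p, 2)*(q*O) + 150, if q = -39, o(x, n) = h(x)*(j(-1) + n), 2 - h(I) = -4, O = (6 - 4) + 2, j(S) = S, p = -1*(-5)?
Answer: -786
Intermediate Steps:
p = 5
O = 4 (O = 2 + 2 = 4)
h(I) = 6 (h(I) = 2 - 1*(-4) = 2 + 4 = 6)
o(x, n) = -6 + 6*n (o(x, n) = 6*(-1 + n) = -6 + 6*n)
o(p, 2)*(q*O) + 150 = (-6 + 6*2)*(-39*4) + 150 = (-6 + 12)*(-156) + 150 = 6*(-156) + 150 = -936 + 150 = -786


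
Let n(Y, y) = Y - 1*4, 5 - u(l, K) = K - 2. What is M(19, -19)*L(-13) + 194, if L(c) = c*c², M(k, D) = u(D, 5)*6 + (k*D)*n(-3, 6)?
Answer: -5577989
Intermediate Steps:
u(l, K) = 7 - K (u(l, K) = 5 - (K - 2) = 5 - (-2 + K) = 5 + (2 - K) = 7 - K)
n(Y, y) = -4 + Y (n(Y, y) = Y - 4 = -4 + Y)
M(k, D) = 12 - 7*D*k (M(k, D) = (7 - 1*5)*6 + (k*D)*(-4 - 3) = (7 - 5)*6 + (D*k)*(-7) = 2*6 - 7*D*k = 12 - 7*D*k)
L(c) = c³
M(19, -19)*L(-13) + 194 = (12 - 7*(-19)*19)*(-13)³ + 194 = (12 + 2527)*(-2197) + 194 = 2539*(-2197) + 194 = -5578183 + 194 = -5577989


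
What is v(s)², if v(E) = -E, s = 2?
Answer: 4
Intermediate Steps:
v(s)² = (-1*2)² = (-2)² = 4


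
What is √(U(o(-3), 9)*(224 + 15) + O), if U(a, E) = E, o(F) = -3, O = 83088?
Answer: 3*√9471 ≈ 291.96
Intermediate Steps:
√(U(o(-3), 9)*(224 + 15) + O) = √(9*(224 + 15) + 83088) = √(9*239 + 83088) = √(2151 + 83088) = √85239 = 3*√9471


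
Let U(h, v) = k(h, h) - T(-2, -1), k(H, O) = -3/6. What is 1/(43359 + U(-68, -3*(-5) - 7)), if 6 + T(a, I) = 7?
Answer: 2/86715 ≈ 2.3064e-5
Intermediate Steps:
T(a, I) = 1 (T(a, I) = -6 + 7 = 1)
k(H, O) = -1/2 (k(H, O) = -3*1/6 = -1/2)
U(h, v) = -3/2 (U(h, v) = -1/2 - 1*1 = -1/2 - 1 = -3/2)
1/(43359 + U(-68, -3*(-5) - 7)) = 1/(43359 - 3/2) = 1/(86715/2) = 2/86715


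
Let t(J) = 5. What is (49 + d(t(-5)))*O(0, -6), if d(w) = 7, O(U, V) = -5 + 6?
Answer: 56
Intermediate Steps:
O(U, V) = 1
(49 + d(t(-5)))*O(0, -6) = (49 + 7)*1 = 56*1 = 56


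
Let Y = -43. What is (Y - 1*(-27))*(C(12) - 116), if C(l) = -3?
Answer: 1904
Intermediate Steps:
(Y - 1*(-27))*(C(12) - 116) = (-43 - 1*(-27))*(-3 - 116) = (-43 + 27)*(-119) = -16*(-119) = 1904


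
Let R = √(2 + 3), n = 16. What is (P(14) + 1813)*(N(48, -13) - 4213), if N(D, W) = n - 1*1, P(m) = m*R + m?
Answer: -7669746 - 58772*√5 ≈ -7.8012e+6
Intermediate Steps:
R = √5 ≈ 2.2361
P(m) = m + m*√5 (P(m) = m*√5 + m = m + m*√5)
N(D, W) = 15 (N(D, W) = 16 - 1*1 = 16 - 1 = 15)
(P(14) + 1813)*(N(48, -13) - 4213) = (14*(1 + √5) + 1813)*(15 - 4213) = ((14 + 14*√5) + 1813)*(-4198) = (1827 + 14*√5)*(-4198) = -7669746 - 58772*√5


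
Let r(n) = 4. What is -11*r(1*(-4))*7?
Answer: -308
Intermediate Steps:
-11*r(1*(-4))*7 = -11*4*7 = -44*7 = -308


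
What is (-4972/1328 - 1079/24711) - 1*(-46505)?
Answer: 381498364259/8204052 ≈ 46501.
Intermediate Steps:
(-4972/1328 - 1079/24711) - 1*(-46505) = (-4972*1/1328 - 1079*1/24711) + 46505 = (-1243/332 - 1079/24711) + 46505 = -31074001/8204052 + 46505 = 381498364259/8204052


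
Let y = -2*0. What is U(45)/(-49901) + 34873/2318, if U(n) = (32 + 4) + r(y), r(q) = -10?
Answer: 1740137305/115670518 ≈ 15.044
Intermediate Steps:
y = 0
U(n) = 26 (U(n) = (32 + 4) - 10 = 36 - 10 = 26)
U(45)/(-49901) + 34873/2318 = 26/(-49901) + 34873/2318 = 26*(-1/49901) + 34873*(1/2318) = -26/49901 + 34873/2318 = 1740137305/115670518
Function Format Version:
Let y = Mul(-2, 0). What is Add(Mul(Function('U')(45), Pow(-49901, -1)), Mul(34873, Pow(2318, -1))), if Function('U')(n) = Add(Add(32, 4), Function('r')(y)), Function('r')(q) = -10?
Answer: Rational(1740137305, 115670518) ≈ 15.044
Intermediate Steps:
y = 0
Function('U')(n) = 26 (Function('U')(n) = Add(Add(32, 4), -10) = Add(36, -10) = 26)
Add(Mul(Function('U')(45), Pow(-49901, -1)), Mul(34873, Pow(2318, -1))) = Add(Mul(26, Pow(-49901, -1)), Mul(34873, Pow(2318, -1))) = Add(Mul(26, Rational(-1, 49901)), Mul(34873, Rational(1, 2318))) = Add(Rational(-26, 49901), Rational(34873, 2318)) = Rational(1740137305, 115670518)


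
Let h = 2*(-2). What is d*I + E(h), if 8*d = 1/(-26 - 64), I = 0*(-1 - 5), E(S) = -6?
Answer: -6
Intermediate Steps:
h = -4
I = 0 (I = 0*(-6) = 0)
d = -1/720 (d = 1/(8*(-26 - 64)) = (⅛)/(-90) = (⅛)*(-1/90) = -1/720 ≈ -0.0013889)
d*I + E(h) = -1/720*0 - 6 = 0 - 6 = -6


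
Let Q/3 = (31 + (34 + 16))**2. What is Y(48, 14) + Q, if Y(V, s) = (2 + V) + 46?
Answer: 19779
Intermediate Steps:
Y(V, s) = 48 + V
Q = 19683 (Q = 3*(31 + (34 + 16))**2 = 3*(31 + 50)**2 = 3*81**2 = 3*6561 = 19683)
Y(48, 14) + Q = (48 + 48) + 19683 = 96 + 19683 = 19779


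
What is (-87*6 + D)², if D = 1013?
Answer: 241081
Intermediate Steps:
(-87*6 + D)² = (-87*6 + 1013)² = (-522 + 1013)² = 491² = 241081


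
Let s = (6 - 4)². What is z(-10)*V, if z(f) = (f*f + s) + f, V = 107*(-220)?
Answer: -2212760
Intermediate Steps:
s = 4 (s = 2² = 4)
V = -23540
z(f) = 4 + f + f² (z(f) = (f*f + 4) + f = (f² + 4) + f = (4 + f²) + f = 4 + f + f²)
z(-10)*V = (4 - 10 + (-10)²)*(-23540) = (4 - 10 + 100)*(-23540) = 94*(-23540) = -2212760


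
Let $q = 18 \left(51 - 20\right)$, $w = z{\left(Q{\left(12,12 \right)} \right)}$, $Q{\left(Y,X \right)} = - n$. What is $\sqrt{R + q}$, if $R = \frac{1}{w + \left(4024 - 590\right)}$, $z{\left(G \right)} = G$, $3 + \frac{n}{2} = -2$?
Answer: $\frac{\sqrt{1654629333}}{1722} \approx 23.622$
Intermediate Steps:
$n = -10$ ($n = -6 + 2 \left(-2\right) = -6 - 4 = -10$)
$Q{\left(Y,X \right)} = 10$ ($Q{\left(Y,X \right)} = \left(-1\right) \left(-10\right) = 10$)
$w = 10$
$q = 558$ ($q = 18 \cdot 31 = 558$)
$R = \frac{1}{3444}$ ($R = \frac{1}{10 + \left(4024 - 590\right)} = \frac{1}{10 + 3434} = \frac{1}{3444} \approx 0.00029036$)
$\sqrt{R + q} = \sqrt{\frac{1}{3444} + 558} = \sqrt{\frac{1921753}{3444}} = \frac{\sqrt{1654629333}}{1722}$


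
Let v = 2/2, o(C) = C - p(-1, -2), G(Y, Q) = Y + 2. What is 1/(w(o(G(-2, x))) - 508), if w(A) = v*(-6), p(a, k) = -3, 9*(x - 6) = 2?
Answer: -1/514 ≈ -0.0019455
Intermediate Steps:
x = 56/9 (x = 6 + (1/9)*2 = 6 + 2/9 = 56/9 ≈ 6.2222)
G(Y, Q) = 2 + Y
o(C) = 3 + C (o(C) = C - 1*(-3) = C + 3 = 3 + C)
v = 1 (v = 2*(1/2) = 1)
w(A) = -6 (w(A) = 1*(-6) = -6)
1/(w(o(G(-2, x))) - 508) = 1/(-6 - 508) = 1/(-514) = -1/514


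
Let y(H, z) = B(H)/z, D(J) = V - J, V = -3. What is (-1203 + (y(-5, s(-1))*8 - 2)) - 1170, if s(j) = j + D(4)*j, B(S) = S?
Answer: -7145/3 ≈ -2381.7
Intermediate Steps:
D(J) = -3 - J
s(j) = -6*j (s(j) = j + (-3 - 1*4)*j = j + (-3 - 4)*j = j - 7*j = -6*j)
y(H, z) = H/z
(-1203 + (y(-5, s(-1))*8 - 2)) - 1170 = (-1203 + (-5/((-6*(-1)))*8 - 2)) - 1170 = (-1203 + (-5/6*8 - 2)) - 1170 = (-1203 + (-20/3 - 2)) - 1170 = (-1203 - 26/3) - 1170 = -3635/3 - 1170 = -7145/3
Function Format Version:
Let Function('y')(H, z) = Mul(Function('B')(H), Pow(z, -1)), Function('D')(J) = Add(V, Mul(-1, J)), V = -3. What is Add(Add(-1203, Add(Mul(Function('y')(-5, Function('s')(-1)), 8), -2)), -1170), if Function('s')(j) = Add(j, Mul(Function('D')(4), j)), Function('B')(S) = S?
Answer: Rational(-7145, 3) ≈ -2381.7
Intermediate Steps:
Function('D')(J) = Add(-3, Mul(-1, J))
Function('s')(j) = Mul(-6, j) (Function('s')(j) = Add(j, Mul(Add(-3, Mul(-1, 4)), j)) = Add(j, Mul(Add(-3, -4), j)) = Add(j, Mul(-7, j)) = Mul(-6, j))
Function('y')(H, z) = Mul(H, Pow(z, -1))
Add(Add(-1203, Add(Mul(Function('y')(-5, Function('s')(-1)), 8), -2)), -1170) = Add(Add(-1203, Add(Mul(Mul(-5, Pow(Mul(-6, -1), -1)), 8), -2)), -1170) = Add(Add(-1203, Add(Mul(Mul(-5, Pow(6, -1)), 8), -2)), -1170) = Add(Add(-1203, Add(Mul(Mul(-5, Rational(1, 6)), 8), -2)), -1170) = Add(Add(-1203, Add(Mul(Rational(-5, 6), 8), -2)), -1170) = Add(Add(-1203, Add(Rational(-20, 3), -2)), -1170) = Add(Add(-1203, Rational(-26, 3)), -1170) = Add(Rational(-3635, 3), -1170) = Rational(-7145, 3)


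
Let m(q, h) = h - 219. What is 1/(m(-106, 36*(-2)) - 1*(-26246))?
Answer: 1/25955 ≈ 3.8528e-5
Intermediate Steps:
m(q, h) = -219 + h
1/(m(-106, 36*(-2)) - 1*(-26246)) = 1/((-219 + 36*(-2)) - 1*(-26246)) = 1/((-219 - 72) + 26246) = 1/(-291 + 26246) = 1/25955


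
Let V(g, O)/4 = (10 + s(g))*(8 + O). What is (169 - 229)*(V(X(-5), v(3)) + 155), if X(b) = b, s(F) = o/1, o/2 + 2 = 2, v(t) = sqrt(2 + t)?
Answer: -28500 - 2400*sqrt(5) ≈ -33867.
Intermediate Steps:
o = 0 (o = -4 + 2*2 = -4 + 4 = 0)
s(F) = 0 (s(F) = 0/1 = 0*1 = 0)
V(g, O) = 320 + 40*O (V(g, O) = 4*((10 + 0)*(8 + O)) = 4*(10*(8 + O)) = 4*(80 + 10*O) = 320 + 40*O)
(169 - 229)*(V(X(-5), v(3)) + 155) = (169 - 229)*((320 + 40*sqrt(2 + 3)) + 155) = -60*((320 + 40*sqrt(5)) + 155) = -60*(475 + 40*sqrt(5)) = -28500 - 2400*sqrt(5)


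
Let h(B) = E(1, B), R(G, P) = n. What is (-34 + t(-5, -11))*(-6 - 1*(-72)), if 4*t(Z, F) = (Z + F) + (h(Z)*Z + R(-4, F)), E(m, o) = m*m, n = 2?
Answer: -5115/2 ≈ -2557.5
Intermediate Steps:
R(G, P) = 2
E(m, o) = m²
h(B) = 1 (h(B) = 1² = 1)
t(Z, F) = ½ + Z/2 + F/4 (t(Z, F) = ((Z + F) + (1*Z + 2))/4 = ((F + Z) + (Z + 2))/4 = ((F + Z) + (2 + Z))/4 = (2 + F + 2*Z)/4 = ½ + Z/2 + F/4)
(-34 + t(-5, -11))*(-6 - 1*(-72)) = (-34 + (½ + (½)*(-5) + (¼)*(-11)))*(-6 - 1*(-72)) = (-34 + (½ - 5/2 - 11/4))*(-6 + 72) = (-34 - 19/4)*66 = -155/4*66 = -5115/2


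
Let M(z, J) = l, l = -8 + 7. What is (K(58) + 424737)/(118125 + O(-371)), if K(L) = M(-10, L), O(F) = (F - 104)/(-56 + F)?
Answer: 90681136/25219925 ≈ 3.5956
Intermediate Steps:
O(F) = (-104 + F)/(-56 + F)
l = -1
M(z, J) = -1
K(L) = -1
(K(58) + 424737)/(118125 + O(-371)) = (-1 + 424737)/(118125 + (-104 - 371)/(-56 - 371)) = 424736/(118125 - 475/(-427)) = 424736/(118125 - 1/427*(-475)) = 424736/(118125 + 475/427) = 424736/(50439850/427) = 424736*(427/50439850) = 90681136/25219925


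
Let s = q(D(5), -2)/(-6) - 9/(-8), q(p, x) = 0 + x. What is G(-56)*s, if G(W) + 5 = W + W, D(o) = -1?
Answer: -1365/8 ≈ -170.63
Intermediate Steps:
G(W) = -5 + 2*W (G(W) = -5 + (W + W) = -5 + 2*W)
q(p, x) = x
s = 35/24 (s = -2/(-6) - 9/(-8) = -2*(-⅙) - 9*(-⅛) = ⅓ + 9/8 = 35/24 ≈ 1.4583)
G(-56)*s = (-5 + 2*(-56))*(35/24) = (-5 - 112)*(35/24) = -117*35/24 = -1365/8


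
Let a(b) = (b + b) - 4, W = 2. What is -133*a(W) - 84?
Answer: -84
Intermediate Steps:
a(b) = -4 + 2*b (a(b) = 2*b - 4 = -4 + 2*b)
-133*a(W) - 84 = -133*(-4 + 2*2) - 84 = -133*(-4 + 4) - 84 = -133*0 - 84 = 0 - 84 = -84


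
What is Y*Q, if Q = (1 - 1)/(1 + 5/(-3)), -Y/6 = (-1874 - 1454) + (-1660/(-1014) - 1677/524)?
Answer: 0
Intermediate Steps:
Y = 884558423/44278 (Y = -6*((-1874 - 1454) + (-1660/(-1014) - 1677/524)) = -6*(-3328 + (-1660*(-1/1014) - 1677*1/524)) = -6*(-3328 + (830/507 - 1677/524)) = -6*(-3328 - 415319/265668) = -6*(-884558423/265668) = 884558423/44278 ≈ 19977.)
Q = 0 (Q = 0/(1 + 5*(-⅓)) = 0/(1 - 5/3) = 0/(-⅔) = 0*(-3/2) = 0)
Y*Q = (884558423/44278)*0 = 0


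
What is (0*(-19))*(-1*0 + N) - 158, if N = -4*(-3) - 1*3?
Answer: -158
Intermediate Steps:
N = 9 (N = 12 - 3 = 9)
(0*(-19))*(-1*0 + N) - 158 = (0*(-19))*(-1*0 + 9) - 158 = 0*(0 + 9) - 158 = 0*9 - 158 = 0 - 158 = -158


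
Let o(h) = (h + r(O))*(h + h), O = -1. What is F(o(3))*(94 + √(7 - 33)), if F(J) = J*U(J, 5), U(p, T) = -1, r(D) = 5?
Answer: -4512 - 48*I*√26 ≈ -4512.0 - 244.75*I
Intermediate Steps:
o(h) = 2*h*(5 + h) (o(h) = (h + 5)*(h + h) = (5 + h)*(2*h) = 2*h*(5 + h))
F(J) = -J (F(J) = J*(-1) = -J)
F(o(3))*(94 + √(7 - 33)) = (-2*3*(5 + 3))*(94 + √(7 - 33)) = (-2*3*8)*(94 + √(-26)) = (-1*48)*(94 + I*√26) = -48*(94 + I*√26) = -4512 - 48*I*√26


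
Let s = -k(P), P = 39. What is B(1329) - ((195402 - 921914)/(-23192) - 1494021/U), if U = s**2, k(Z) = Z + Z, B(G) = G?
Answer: 697920853/452244 ≈ 1543.2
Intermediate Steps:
k(Z) = 2*Z
s = -78 (s = -2*39 = -1*78 = -78)
U = 6084 (U = (-78)**2 = 6084)
B(1329) - ((195402 - 921914)/(-23192) - 1494021/U) = 1329 - ((195402 - 921914)/(-23192) - 1494021/6084) = 1329 - (-726512*(-1/23192) - 1494021*1/6084) = 1329 - (90814/2899 - 498007/2028) = 1329 - 1*(-96888577/452244) = 1329 + 96888577/452244 = 697920853/452244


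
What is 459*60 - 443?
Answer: 27097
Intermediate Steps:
459*60 - 443 = 27540 - 443 = 27097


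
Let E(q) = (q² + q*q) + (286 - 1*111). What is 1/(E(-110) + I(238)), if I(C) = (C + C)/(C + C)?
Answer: 1/24376 ≈ 4.1024e-5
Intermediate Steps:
E(q) = 175 + 2*q² (E(q) = (q² + q²) + (286 - 111) = 2*q² + 175 = 175 + 2*q²)
I(C) = 1 (I(C) = (2*C)/((2*C)) = (2*C)*(1/(2*C)) = 1)
1/(E(-110) + I(238)) = 1/((175 + 2*(-110)²) + 1) = 1/((175 + 2*12100) + 1) = 1/((175 + 24200) + 1) = 1/(24375 + 1) = 1/24376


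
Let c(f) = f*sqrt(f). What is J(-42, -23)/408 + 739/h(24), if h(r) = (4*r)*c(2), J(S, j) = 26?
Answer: 13/204 + 739*sqrt(2)/384 ≈ 2.7854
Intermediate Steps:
c(f) = f**(3/2)
h(r) = 8*r*sqrt(2) (h(r) = (4*r)*2**(3/2) = (4*r)*(2*sqrt(2)) = 8*r*sqrt(2))
J(-42, -23)/408 + 739/h(24) = 26/408 + 739/((8*24*sqrt(2))) = 26*(1/408) + 739/((192*sqrt(2))) = 13/204 + 739*(sqrt(2)/384) = 13/204 + 739*sqrt(2)/384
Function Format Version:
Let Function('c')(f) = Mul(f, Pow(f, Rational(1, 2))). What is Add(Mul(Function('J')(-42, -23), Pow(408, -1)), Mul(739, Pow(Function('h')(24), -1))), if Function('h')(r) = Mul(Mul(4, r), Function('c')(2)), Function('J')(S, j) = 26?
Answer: Add(Rational(13, 204), Mul(Rational(739, 384), Pow(2, Rational(1, 2)))) ≈ 2.7854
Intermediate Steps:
Function('c')(f) = Pow(f, Rational(3, 2))
Function('h')(r) = Mul(8, r, Pow(2, Rational(1, 2))) (Function('h')(r) = Mul(Mul(4, r), Pow(2, Rational(3, 2))) = Mul(Mul(4, r), Mul(2, Pow(2, Rational(1, 2)))) = Mul(8, r, Pow(2, Rational(1, 2))))
Add(Mul(Function('J')(-42, -23), Pow(408, -1)), Mul(739, Pow(Function('h')(24), -1))) = Add(Mul(26, Pow(408, -1)), Mul(739, Pow(Mul(8, 24, Pow(2, Rational(1, 2))), -1))) = Add(Mul(26, Rational(1, 408)), Mul(739, Pow(Mul(192, Pow(2, Rational(1, 2))), -1))) = Add(Rational(13, 204), Mul(739, Mul(Rational(1, 384), Pow(2, Rational(1, 2))))) = Add(Rational(13, 204), Mul(Rational(739, 384), Pow(2, Rational(1, 2))))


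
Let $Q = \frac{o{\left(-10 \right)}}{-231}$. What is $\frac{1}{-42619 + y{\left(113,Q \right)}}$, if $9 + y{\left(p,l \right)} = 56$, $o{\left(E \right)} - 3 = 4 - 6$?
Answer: $- \frac{1}{42572} \approx -2.349 \cdot 10^{-5}$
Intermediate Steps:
$o{\left(E \right)} = 1$ ($o{\left(E \right)} = 3 + \left(4 - 6\right) = 3 - 2 = 1$)
$Q = - \frac{1}{231}$ ($Q = 1 \frac{1}{-231} = 1 \left(- \frac{1}{231}\right) = - \frac{1}{231} \approx -0.004329$)
$y{\left(p,l \right)} = 47$ ($y{\left(p,l \right)} = -9 + 56 = 47$)
$\frac{1}{-42619 + y{\left(113,Q \right)}} = \frac{1}{-42619 + 47} = \frac{1}{-42572} = - \frac{1}{42572}$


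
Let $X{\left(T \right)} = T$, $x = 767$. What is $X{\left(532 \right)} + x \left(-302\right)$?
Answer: $-231102$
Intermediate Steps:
$X{\left(532 \right)} + x \left(-302\right) = 532 + 767 \left(-302\right) = 532 - 231634 = -231102$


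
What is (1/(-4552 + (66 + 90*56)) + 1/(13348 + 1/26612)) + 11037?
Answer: 2171973865392571/196790205258 ≈ 11037.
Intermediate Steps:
(1/(-4552 + (66 + 90*56)) + 1/(13348 + 1/26612)) + 11037 = (1/(-4552 + (66 + 5040)) + 1/(13348 + 1/26612)) + 11037 = (1/(-4552 + 5106) + 1/(355216977/26612)) + 11037 = (1/554 + 26612/355216977) + 11037 = 369960025/196790205258 + 11037 = 2171973865392571/196790205258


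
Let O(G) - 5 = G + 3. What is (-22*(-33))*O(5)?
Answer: 9438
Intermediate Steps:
O(G) = 8 + G (O(G) = 5 + (G + 3) = 5 + (3 + G) = 8 + G)
(-22*(-33))*O(5) = (-22*(-33))*(8 + 5) = 726*13 = 9438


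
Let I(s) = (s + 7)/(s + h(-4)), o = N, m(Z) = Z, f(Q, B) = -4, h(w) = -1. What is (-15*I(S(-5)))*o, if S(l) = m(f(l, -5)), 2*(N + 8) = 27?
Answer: 99/2 ≈ 49.500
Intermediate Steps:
N = 11/2 (N = -8 + (½)*27 = -8 + 27/2 = 11/2 ≈ 5.5000)
S(l) = -4
o = 11/2 ≈ 5.5000
I(s) = (7 + s)/(-1 + s) (I(s) = (s + 7)/(s - 1) = (7 + s)/(-1 + s))
(-15*I(S(-5)))*o = -15*(7 - 4)/(-1 - 4)*(11/2) = -15*3/(-5)*(11/2) = -(-3)*3*(11/2) = -15*(-⅗)*(11/2) = 9*(11/2) = 99/2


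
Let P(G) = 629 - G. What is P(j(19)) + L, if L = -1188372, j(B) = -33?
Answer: -1187710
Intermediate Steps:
P(j(19)) + L = (629 - 1*(-33)) - 1188372 = (629 + 33) - 1188372 = 662 - 1188372 = -1187710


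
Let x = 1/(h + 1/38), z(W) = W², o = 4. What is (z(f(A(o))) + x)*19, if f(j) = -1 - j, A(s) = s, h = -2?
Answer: 34903/75 ≈ 465.37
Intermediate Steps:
x = -38/75 (x = 1/(-2 + 1/38) = 1/(-75/38) = -38/75 ≈ -0.50667)
(z(f(A(o))) + x)*19 = ((-1 - 1*4)² - 38/75)*19 = ((-1 - 4)² - 38/75)*19 = ((-5)² - 38/75)*19 = (25 - 38/75)*19 = (1837/75)*19 = 34903/75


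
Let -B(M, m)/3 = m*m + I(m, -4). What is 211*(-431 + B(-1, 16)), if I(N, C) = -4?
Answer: -250457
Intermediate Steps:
B(M, m) = 12 - 3*m² (B(M, m) = -3*(m*m - 4) = -3*(m² - 4) = -3*(-4 + m²) = 12 - 3*m²)
211*(-431 + B(-1, 16)) = 211*(-431 + (12 - 3*16²)) = 211*(-431 + (12 - 3*256)) = 211*(-431 + (12 - 768)) = 211*(-431 - 756) = 211*(-1187) = -250457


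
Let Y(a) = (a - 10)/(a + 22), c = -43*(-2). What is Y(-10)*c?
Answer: -430/3 ≈ -143.33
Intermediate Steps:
c = 86
Y(a) = (-10 + a)/(22 + a)
Y(-10)*c = ((-10 - 10)/(22 - 10))*86 = (-20/12)*86 = ((1/12)*(-20))*86 = -5/3*86 = -430/3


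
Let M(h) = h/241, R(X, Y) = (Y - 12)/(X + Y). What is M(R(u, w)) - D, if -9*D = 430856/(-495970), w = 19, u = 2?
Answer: -51174193/537879465 ≈ -0.095141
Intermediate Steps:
R(X, Y) = (-12 + Y)/(X + Y)
M(h) = h/241 (M(h) = h*(1/241) = h/241)
D = 215428/2231865 (D = -430856/(9*(-495970)) = -430856*(-1)/(9*495970) = -⅑*(-215428/247985) = 215428/2231865 ≈ 0.096524)
M(R(u, w)) - D = ((-12 + 19)/(2 + 19))/241 - 1*215428/2231865 = (7/21)/241 - 215428/2231865 = ((1/21)*7)/241 - 215428/2231865 = (1/241)*(⅓) - 215428/2231865 = 1/723 - 215428/2231865 = -51174193/537879465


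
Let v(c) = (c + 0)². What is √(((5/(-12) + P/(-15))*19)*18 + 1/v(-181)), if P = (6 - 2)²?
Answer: I*√1661965430/1810 ≈ 22.523*I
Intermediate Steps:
P = 16 (P = 4² = 16)
v(c) = c²
√(((5/(-12) + P/(-15))*19)*18 + 1/v(-181)) = √(((5/(-12) + 16/(-15))*19)*18 + 1/((-181)²)) = √(((5*(-1/12) + 16*(-1/15))*19)*18 + 1/32761) = √(((-5/12 - 16/15)*19)*18 + 1/32761) = √(-89/60*19*18 + 1/32761) = √(-1691/60*18 + 1/32761) = √(-5073/10 + 1/32761) = √(-166196543/327610) = I*√1661965430/1810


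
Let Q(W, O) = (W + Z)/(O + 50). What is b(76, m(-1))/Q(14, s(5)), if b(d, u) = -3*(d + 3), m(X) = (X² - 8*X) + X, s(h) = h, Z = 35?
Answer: -13035/49 ≈ -266.02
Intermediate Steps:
Q(W, O) = (35 + W)/(50 + O) (Q(W, O) = (W + 35)/(O + 50) = (35 + W)/(50 + O))
m(X) = X² - 7*X
b(d, u) = -9 - 3*d (b(d, u) = -3*(3 + d) = -9 - 3*d)
b(76, m(-1))/Q(14, s(5)) = (-9 - 3*76)/(((35 + 14)/(50 + 5))) = (-9 - 228)/((49/55)) = -237/((1/55)*49) = -237/49/55 = -237*55/49 = -13035/49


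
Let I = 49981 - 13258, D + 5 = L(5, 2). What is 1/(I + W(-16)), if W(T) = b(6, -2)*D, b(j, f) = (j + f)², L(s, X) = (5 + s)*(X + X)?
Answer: 1/37283 ≈ 2.6822e-5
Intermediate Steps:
L(s, X) = 2*X*(5 + s) (L(s, X) = (5 + s)*(2*X) = 2*X*(5 + s))
D = 35 (D = -5 + 2*2*(5 + 5) = -5 + 2*2*10 = -5 + 40 = 35)
b(j, f) = (f + j)²
I = 36723
W(T) = 560 (W(T) = (-2 + 6)²*35 = 4²*35 = 16*35 = 560)
1/(I + W(-16)) = 1/(36723 + 560) = 1/37283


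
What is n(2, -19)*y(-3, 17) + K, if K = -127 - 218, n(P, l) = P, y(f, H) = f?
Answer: -351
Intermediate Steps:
K = -345
n(2, -19)*y(-3, 17) + K = 2*(-3) - 345 = -6 - 345 = -351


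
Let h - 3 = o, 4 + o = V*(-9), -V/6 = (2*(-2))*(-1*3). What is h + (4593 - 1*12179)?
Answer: -6939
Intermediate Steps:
V = -72 (V = -6*2*(-2)*(-1*3) = -(-24)*(-3) = -6*12 = -72)
o = 644 (o = -4 - 72*(-9) = -4 + 648 = 644)
h = 647 (h = 3 + 644 = 647)
h + (4593 - 1*12179) = 647 + (4593 - 1*12179) = 647 + (4593 - 12179) = 647 - 7586 = -6939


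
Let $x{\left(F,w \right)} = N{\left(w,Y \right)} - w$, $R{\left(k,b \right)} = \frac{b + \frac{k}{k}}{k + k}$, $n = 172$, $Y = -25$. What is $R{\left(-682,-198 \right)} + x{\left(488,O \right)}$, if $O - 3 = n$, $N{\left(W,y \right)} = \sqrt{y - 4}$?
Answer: $- \frac{238503}{1364} + i \sqrt{29} \approx -174.86 + 5.3852 i$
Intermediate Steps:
$R{\left(k,b \right)} = \frac{1 + b}{2 k}$ ($R{\left(k,b \right)} = \frac{b + 1}{2 k} = \left(1 + b\right) \frac{1}{2 k} = \frac{1 + b}{2 k}$)
$N{\left(W,y \right)} = \sqrt{-4 + y}$
$O = 175$ ($O = 3 + 172 = 175$)
$x{\left(F,w \right)} = - w + i \sqrt{29}$ ($x{\left(F,w \right)} = \sqrt{-4 - 25} - w = \sqrt{-29} - w = i \sqrt{29} - w = - w + i \sqrt{29}$)
$R{\left(-682,-198 \right)} + x{\left(488,O \right)} = \frac{1 - 198}{2 \left(-682\right)} + \left(\left(-1\right) 175 + i \sqrt{29}\right) = \frac{1}{2} \left(- \frac{1}{682}\right) \left(-197\right) - \left(175 - i \sqrt{29}\right) = \frac{197}{1364} - \left(175 - i \sqrt{29}\right) = - \frac{238503}{1364} + i \sqrt{29}$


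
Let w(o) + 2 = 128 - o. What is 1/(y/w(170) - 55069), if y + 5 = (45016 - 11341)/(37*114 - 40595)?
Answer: -400147/22035641253 ≈ -1.8159e-5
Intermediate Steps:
y = -215560/36377 (y = -5 + (45016 - 11341)/(37*114 - 40595) = -5 + 33675/(4218 - 40595) = -5 + 33675/(-36377) = -5 + 33675*(-1/36377) = -5 - 33675/36377 = -215560/36377 ≈ -5.9257)
w(o) = 126 - o (w(o) = -2 + (128 - o) = 126 - o)
1/(y/w(170) - 55069) = 1/(-215560/(36377*(126 - 1*170)) - 55069) = 1/(-215560/(36377*(126 - 170)) - 55069) = 1/(-215560/36377/(-44) - 55069) = 1/(-215560/36377*(-1/44) - 55069) = 1/(53890/400147 - 55069) = 1/(-22035641253/400147) = -400147/22035641253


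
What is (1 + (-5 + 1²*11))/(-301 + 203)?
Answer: -1/14 ≈ -0.071429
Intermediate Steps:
(1 + (-5 + 1²*11))/(-301 + 203) = (1 + (-5 + 1*11))/(-98) = (1 + (-5 + 11))*(-1/98) = (1 + 6)*(-1/98) = 7*(-1/98) = -1/14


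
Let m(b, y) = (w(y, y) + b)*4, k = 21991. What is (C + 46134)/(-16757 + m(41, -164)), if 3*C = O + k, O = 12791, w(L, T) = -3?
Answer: -1408/405 ≈ -3.4765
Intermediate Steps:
m(b, y) = -12 + 4*b (m(b, y) = (-3 + b)*4 = -12 + 4*b)
C = 11594 (C = (12791 + 21991)/3 = (⅓)*34782 = 11594)
(C + 46134)/(-16757 + m(41, -164)) = (11594 + 46134)/(-16757 + (-12 + 4*41)) = 57728/(-16757 + (-12 + 164)) = 57728/(-16757 + 152) = 57728/(-16605) = 57728*(-1/16605) = -1408/405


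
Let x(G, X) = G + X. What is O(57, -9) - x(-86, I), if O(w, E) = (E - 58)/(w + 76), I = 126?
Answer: -5387/133 ≈ -40.504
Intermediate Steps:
O(w, E) = (-58 + E)/(76 + w)
O(57, -9) - x(-86, I) = (-58 - 9)/(76 + 57) - (-86 + 126) = -67/133 - 1*40 = (1/133)*(-67) - 40 = -67/133 - 40 = -5387/133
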